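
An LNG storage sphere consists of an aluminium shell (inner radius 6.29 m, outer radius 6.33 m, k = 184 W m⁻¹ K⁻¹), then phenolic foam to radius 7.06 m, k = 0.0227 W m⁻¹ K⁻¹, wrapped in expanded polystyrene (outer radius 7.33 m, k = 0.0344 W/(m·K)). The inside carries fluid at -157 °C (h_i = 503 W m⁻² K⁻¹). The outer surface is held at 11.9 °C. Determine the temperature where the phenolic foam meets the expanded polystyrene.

Treat each layer as a resistance in series:
  R_conv,in = 1/(4πr²h) = 1/(4π·6.29²·503) = 3.999×10^-6 K/W
  R_aluminium = (1/6.29 − 1/6.33)/(4πk) = 0.001005/(4π·184) = 4.345×10^-7 K/W
  R_phenolic foam = (1/6.33 − 1/7.06)/(4πk) = 0.01633/(4π·0.0227) = 0.05726 K/W
  R_expanded polystyrene = (1/7.06 − 1/7.33)/(4πk) = 0.005217/(4π·0.0344) = 0.01207 K/W
ΣR = 3.999×10^-6 + 4.345×10^-7 + 0.05726 + 0.01207 = 0.06933 K/W
Q = ΔT/ΣR = (-157 °C − 11.9 °C)/0.06933 = -2436 W
From the inner boundary to the phenolic foam/expanded polystyrene interface, ΣR_partial = 0.05726 K/W.
T_interface = T_in − Q·ΣR_partial = -157 °C − (-2436)(0.05726) = -17.5 °C

T = -17.5 °C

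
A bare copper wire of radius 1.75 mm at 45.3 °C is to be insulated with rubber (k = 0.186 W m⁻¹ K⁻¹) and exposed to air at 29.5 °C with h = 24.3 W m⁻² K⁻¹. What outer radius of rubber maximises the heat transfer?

r_cr = 0.765 cm

For a cylinder, r_cr = k_ins/h = 0.186/24.3 = 0.00765 m = 0.765 cm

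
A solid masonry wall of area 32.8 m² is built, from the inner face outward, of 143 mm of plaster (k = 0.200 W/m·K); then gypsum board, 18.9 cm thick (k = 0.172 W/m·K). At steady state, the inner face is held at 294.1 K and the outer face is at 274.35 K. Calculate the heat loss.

Q = 357 W

Series thermal resistances, inner to outer:
  R_plaster = L/(kA) = 0.143/(0.200·32.8) = 0.02180 K/W
  R_gypsum board = L/(kA) = 0.189/(0.172·32.8) = 0.03350 K/W
ΣR = 0.02180 + 0.03350 = 0.05530 K/W
Q = ΔT/ΣR = (294.1 K − 274.35 K)/0.05530 = 357 W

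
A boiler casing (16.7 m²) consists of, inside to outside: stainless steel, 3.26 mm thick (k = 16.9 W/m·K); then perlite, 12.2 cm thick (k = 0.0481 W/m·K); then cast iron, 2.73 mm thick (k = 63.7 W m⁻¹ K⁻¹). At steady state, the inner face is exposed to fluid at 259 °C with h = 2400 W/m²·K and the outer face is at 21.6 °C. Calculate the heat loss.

Resistance network (inner→outer):
  R_conv,in = 1/(hA) = 1/(2400·16.7) = 2.495×10^-5 K/W
  R_stainless steel = L/(kA) = 0.00326/(16.9·16.7) = 1.155×10^-5 K/W
  R_perlite = L/(kA) = 0.122/(0.0481·16.7) = 0.1519 K/W
  R_cast iron = L/(kA) = 0.00273/(63.7·16.7) = 2.566×10^-6 K/W
ΣR = 2.495×10^-5 + 1.155×10^-5 + 0.1519 + 2.566×10^-6 = 0.1519 K/W
Q = ΔT/ΣR = (259 °C − 21.6 °C)/0.1519 = 1560 W

Q = 1560 W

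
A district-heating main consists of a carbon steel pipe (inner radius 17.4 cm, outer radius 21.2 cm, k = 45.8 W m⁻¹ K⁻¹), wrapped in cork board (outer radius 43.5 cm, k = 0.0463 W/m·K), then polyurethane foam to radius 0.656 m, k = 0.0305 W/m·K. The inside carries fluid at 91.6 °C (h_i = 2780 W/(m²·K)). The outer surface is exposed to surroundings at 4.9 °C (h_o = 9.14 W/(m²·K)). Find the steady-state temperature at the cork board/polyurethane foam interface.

T = 45.4 °C

Treat each layer as a resistance in series:
  R'_conv,in = 1/(2πr h) = 1/(2π·0.174·2780) = 3.290×10^-4 m·K/W
  R'_carbon steel = ln(0.212/0.174)/(2πk) = 0.1975/(2π·45.8) = 6.864×10^-4 m·K/W
  R'_cork board = ln(0.435/0.212)/(2πk) = 0.7188/(2π·0.0463) = 2.471 m·K/W
  R'_polyurethane foam = ln(0.656/0.435)/(2πk) = 0.4108/(2π·0.0305) = 2.144 m·K/W
  R'_conv,out = 1/(2πr h) = 1/(2π·0.656·9.14) = 0.02654 m·K/W
ΣR = 3.290×10^-4 + 6.864×10^-4 + 2.471 + 2.144 + 0.02654 = 4.643 m·K/W
Q' = ΔT/ΣR = (91.6 °C − 4.9 °C)/4.643 = 18.67 W/m
From the inner boundary to the cork board/polyurethane foam interface, ΣR_partial = 2.472 m·K/W.
T_interface = T_in − Q'·ΣR_partial = 91.6 °C − (18.67)(2.472) = 45.4 °C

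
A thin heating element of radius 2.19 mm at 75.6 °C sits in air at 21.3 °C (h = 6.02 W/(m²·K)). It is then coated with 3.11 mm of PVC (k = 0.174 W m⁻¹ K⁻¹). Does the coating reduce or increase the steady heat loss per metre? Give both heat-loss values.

Critical radius for a cylinder: r_cr = k/h = 0.0289 m = 2.89 cm.
Outer radius after coating: r₂ = 0.00219 + 0.00311 = 0.00530 m.
Since r₁ < r_cr and r₂ ≤ r_cr, the coating moves toward the maximum at r_cr — heat loss rises.
Bare: R = 1/(2πr₁h) = 12.07 m·K/W; Q = 54.3/12.07 = 4.50 W/m.
Coated: R = R_cond + R_conv = 5.797 m·K/W; Q = 54.3/5.797 = 9.37 W/m.

increases: 4.50 → 9.37 W/m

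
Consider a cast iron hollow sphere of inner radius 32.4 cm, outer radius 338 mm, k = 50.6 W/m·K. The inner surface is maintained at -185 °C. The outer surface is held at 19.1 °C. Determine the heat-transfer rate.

Q = 4πk·ΔT/(1/r₁ − 1/r₂) = 4π × 50.6 × 204.1 / (1/0.324 − 1/0.338) = 1.02×10^6 W

Q = 1020 kW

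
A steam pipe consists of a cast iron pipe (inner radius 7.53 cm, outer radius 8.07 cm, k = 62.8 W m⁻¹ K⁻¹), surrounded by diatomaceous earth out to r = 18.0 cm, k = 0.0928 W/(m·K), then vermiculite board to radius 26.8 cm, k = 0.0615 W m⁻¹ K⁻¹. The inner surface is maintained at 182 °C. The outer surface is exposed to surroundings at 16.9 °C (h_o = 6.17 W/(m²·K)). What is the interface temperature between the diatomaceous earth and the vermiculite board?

T = 91.2 °C

Treat each layer as a resistance in series:
  R'_cast iron = ln(0.0807/0.0753)/(2πk) = 0.06926/(2π·62.8) = 1.755×10^-4 m·K/W
  R'_diatomaceous earth = ln(0.180/0.0807)/(2πk) = 0.8022/(2π·0.0928) = 1.376 m·K/W
  R'_vermiculite board = ln(0.268/0.180)/(2πk) = 0.3980/(2π·0.0615) = 1.030 m·K/W
  R'_conv,out = 1/(2πr h) = 1/(2π·0.268·6.17) = 0.09625 m·K/W
ΣR = 1.755×10^-4 + 1.376 + 1.030 + 0.09625 = 2.502 m·K/W
Q' = ΔT/ΣR = (182 °C − 16.9 °C)/2.502 = 65.99 W/m
From the inner boundary to the diatomaceous earth/vermiculite board interface, ΣR_partial = 1.376 m·K/W.
T_interface = T_in − Q'·ΣR_partial = 182 °C − (65.99)(1.376) = 91.2 °C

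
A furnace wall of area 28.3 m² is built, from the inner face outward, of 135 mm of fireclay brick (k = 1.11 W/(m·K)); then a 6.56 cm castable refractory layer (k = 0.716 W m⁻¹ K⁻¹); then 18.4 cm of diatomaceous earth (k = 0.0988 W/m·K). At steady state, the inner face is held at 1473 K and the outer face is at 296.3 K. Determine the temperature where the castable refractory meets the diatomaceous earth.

T = 1352 K

Resistance network (inner→outer):
  R_fireclay brick = L/(kA) = 0.135/(1.11·28.3) = 0.004298 K/W
  R_castable refractory = L/(kA) = 0.0656/(0.716·28.3) = 0.003237 K/W
  R_diatomaceous earth = L/(kA) = 0.184/(0.0988·28.3) = 0.06581 K/W
ΣR = 0.004298 + 0.003237 + 0.06581 = 0.07334 K/W
Q = ΔT/ΣR = (1473 K − 296.3 K)/0.07334 = 16040 W
From the inner boundary to the castable refractory/diatomaceous earth interface, ΣR_partial = 0.007535 K/W.
T_interface = T_in − Q·ΣR_partial = 1473 K − (16040)(0.007535) = 1352 K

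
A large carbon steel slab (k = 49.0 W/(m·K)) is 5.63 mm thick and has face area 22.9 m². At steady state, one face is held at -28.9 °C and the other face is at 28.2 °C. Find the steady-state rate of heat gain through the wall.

Q = kA·ΔT/L = 49.0 × 22.9 × |-28.9 °C − 28.2 °C| / 0.00563 = 1.14×10^7 W

Q = 11400 kW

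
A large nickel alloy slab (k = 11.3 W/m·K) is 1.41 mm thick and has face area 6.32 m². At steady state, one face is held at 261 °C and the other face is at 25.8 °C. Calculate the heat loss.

Q = 11900 kW

Q = kA·ΔT/L = 11.3 × 6.32 × |261 °C − 25.8 °C| / 0.00141 = 1.19×10^7 W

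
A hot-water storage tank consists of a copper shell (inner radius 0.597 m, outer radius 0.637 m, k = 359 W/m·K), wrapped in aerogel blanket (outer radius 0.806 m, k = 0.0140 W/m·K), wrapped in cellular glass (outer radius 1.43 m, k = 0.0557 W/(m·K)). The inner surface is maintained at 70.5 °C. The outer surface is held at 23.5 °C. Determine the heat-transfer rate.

Resistance network (inner→outer):
  R_copper = (1/0.597 − 1/0.637)/(4πk) = 0.1052/(4π·359) = 2.332×10^-5 K/W
  R_aerogel blanket = (1/0.637 − 1/0.806)/(4πk) = 0.3292/(4π·0.0140) = 1.871 K/W
  R_cellular glass = (1/0.806 − 1/1.43)/(4πk) = 0.5414/(4π·0.0557) = 0.7735 K/W
ΣR = 2.332×10^-5 + 1.871 + 0.7735 = 2.645 K/W
Q = ΔT/ΣR = (70.5 °C − 23.5 °C)/2.645 = 17.8 W

Q = 17.8 W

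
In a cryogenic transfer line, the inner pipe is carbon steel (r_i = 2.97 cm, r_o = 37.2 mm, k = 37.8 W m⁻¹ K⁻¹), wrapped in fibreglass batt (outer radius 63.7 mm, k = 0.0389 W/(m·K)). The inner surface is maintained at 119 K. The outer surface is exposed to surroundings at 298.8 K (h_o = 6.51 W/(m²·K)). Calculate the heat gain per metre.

Q' = 69.5 W/m

Resistance network (inner→outer):
  R'_carbon steel = ln(0.0372/0.0297)/(2πk) = 0.2252/(2π·37.8) = 9.480×10^-4 m·K/W
  R'_fibreglass batt = ln(0.0637/0.0372)/(2πk) = 0.5379/(2π·0.0389) = 2.201 m·K/W
  R'_conv,out = 1/(2πr h) = 1/(2π·0.0637·6.51) = 0.3838 m·K/W
ΣR = 9.480×10^-4 + 2.201 + 0.3838 = 2.586 m·K/W
Q' = ΔT/ΣR = (119 K − 298.8 K)/2.586 = -69.5 W/m
(Negative Q' ⇒ heat flows inward; heat gain = 69.5 W/m.)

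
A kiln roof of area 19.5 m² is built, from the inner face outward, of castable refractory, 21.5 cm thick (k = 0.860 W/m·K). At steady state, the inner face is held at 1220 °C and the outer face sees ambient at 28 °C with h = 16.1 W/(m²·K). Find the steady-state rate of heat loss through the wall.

Treat each layer as a resistance in series:
  R_castable refractory = L/(kA) = 0.215/(0.860·19.5) = 0.01282 K/W
  R_conv,out = 1/(hA) = 1/(16.1·19.5) = 0.003185 K/W
ΣR = 0.01282 + 0.003185 = 0.01600 K/W
Q = ΔT/ΣR = (1220 °C − 28 °C)/0.01600 = 74500 W

Q = 74.5 kW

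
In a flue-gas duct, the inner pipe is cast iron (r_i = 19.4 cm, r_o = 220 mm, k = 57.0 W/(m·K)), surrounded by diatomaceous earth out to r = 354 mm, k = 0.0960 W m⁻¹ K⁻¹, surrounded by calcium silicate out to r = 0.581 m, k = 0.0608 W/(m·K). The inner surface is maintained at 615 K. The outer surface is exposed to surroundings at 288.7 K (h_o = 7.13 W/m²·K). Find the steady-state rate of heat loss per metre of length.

Treat each layer as a resistance in series:
  R'_cast iron = ln(0.220/0.194)/(2πk) = 0.1258/(2π·57.0) = 3.512×10^-4 m·K/W
  R'_diatomaceous earth = ln(0.354/0.220)/(2πk) = 0.4757/(2π·0.0960) = 0.7886 m·K/W
  R'_calcium silicate = ln(0.581/0.354)/(2πk) = 0.4955/(2π·0.0608) = 1.297 m·K/W
  R'_conv,out = 1/(2πr h) = 1/(2π·0.581·7.13) = 0.03842 m·K/W
ΣR = 3.512×10^-4 + 0.7886 + 1.297 + 0.03842 = 2.124 m·K/W
Q' = ΔT/ΣR = (615 K − 288.7 K)/2.124 = 154 W/m

Q' = 154 W/m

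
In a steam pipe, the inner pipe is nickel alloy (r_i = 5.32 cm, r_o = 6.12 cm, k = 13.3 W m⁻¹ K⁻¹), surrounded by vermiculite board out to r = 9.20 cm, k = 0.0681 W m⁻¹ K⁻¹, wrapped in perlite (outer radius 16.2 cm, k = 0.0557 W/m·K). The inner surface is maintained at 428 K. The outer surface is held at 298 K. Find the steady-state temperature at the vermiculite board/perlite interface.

T = 380 K

Series thermal resistances, inner to outer:
  R'_nickel alloy = ln(0.0612/0.0532)/(2πk) = 0.1401/(2π·13.3) = 0.001676 m·K/W
  R'_vermiculite board = ln(0.0920/0.0612)/(2πk) = 0.4076/(2π·0.0681) = 0.9527 m·K/W
  R'_perlite = ln(0.162/0.0920)/(2πk) = 0.5658/(2π·0.0557) = 1.617 m·K/W
ΣR = 0.001676 + 0.9527 + 1.617 = 2.571 m·K/W
Q' = ΔT/ΣR = (428 K − 298 K)/2.571 = 50.56 W/m
From the inner boundary to the vermiculite board/perlite interface, ΣR_partial = 0.9544 m·K/W.
T_interface = T_in − Q'·ΣR_partial = 428 K − (50.56)(0.9544) = 380 K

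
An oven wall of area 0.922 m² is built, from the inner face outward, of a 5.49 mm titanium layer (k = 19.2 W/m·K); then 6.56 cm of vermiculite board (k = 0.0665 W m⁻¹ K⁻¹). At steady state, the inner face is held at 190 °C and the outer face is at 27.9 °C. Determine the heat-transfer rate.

Treat each layer as a resistance in series:
  R_titanium = L/(kA) = 0.00549/(19.2·0.922) = 3.101×10^-4 K/W
  R_vermiculite board = L/(kA) = 0.0656/(0.0665·0.922) = 1.070 K/W
ΣR = 3.101×10^-4 + 1.070 = 1.070 K/W
Q = ΔT/ΣR = (190 °C − 27.9 °C)/1.070 = 151 W

Q = 151 W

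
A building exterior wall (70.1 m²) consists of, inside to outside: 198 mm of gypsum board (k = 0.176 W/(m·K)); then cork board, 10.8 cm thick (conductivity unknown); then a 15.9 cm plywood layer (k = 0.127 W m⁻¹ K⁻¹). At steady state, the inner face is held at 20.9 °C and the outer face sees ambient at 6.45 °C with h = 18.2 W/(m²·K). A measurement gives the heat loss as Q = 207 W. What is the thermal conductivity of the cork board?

k = 0.0439 W/m·K

ΣR = ΔT/Q = |20.9 − 6.45|/207 = 0.06981 K/W
Known resistances:
  R_gypsum board = L/(kA) = 0.198/(0.176·70.1) = 0.01605 K/W
  R_plywood = L/(kA) = 0.159/(0.127·70.1) = 0.01786 K/W
  R_conv,out = 1/(hA) = 1/(18.2·70.1) = 7.838×10^-4 K/W
R_cork board = ΣR − ΣR_known = 0.06981 − 0.03469 = 0.03512 K/W
L/(kA) = 0.03512 ⇒ k = 0.108/(0.03512·70.1) = 0.0439 W/m·K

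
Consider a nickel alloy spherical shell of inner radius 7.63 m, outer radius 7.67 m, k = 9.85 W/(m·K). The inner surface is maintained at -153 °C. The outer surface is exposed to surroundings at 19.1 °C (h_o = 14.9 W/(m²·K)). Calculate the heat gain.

Q = 1790 kW

Treat each layer as a resistance in series:
  R_nickel alloy = (1/7.63 − 1/7.67)/(4πk) = 6.835×10^-4/(4π·9.85) = 5.522×10^-6 K/W
  R_conv,out = 1/(4πr²h) = 1/(4π·7.67²·14.9) = 9.078×10^-5 K/W
ΣR = 5.522×10^-6 + 9.078×10^-5 = 9.630×10^-5 K/W
Q = ΔT/ΣR = (-153 °C − 19.1 °C)/9.630×10^-5 = -1.79×10^6 W
(Negative Q ⇒ heat flows inward; heat gain = 1.79×10^6 W.)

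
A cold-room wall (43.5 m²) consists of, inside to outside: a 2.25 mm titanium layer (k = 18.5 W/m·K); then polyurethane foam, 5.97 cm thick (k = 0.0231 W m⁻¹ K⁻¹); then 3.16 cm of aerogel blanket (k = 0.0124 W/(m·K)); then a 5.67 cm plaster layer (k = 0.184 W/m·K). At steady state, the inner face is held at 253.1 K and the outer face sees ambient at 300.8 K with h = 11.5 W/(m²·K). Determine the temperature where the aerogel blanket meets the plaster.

T = 297.4 K

Series thermal resistances, inner to outer:
  R_titanium = L/(kA) = 0.00225/(18.5·43.5) = 2.796×10^-6 K/W
  R_polyurethane foam = L/(kA) = 0.0597/(0.0231·43.5) = 0.05941 K/W
  R_aerogel blanket = L/(kA) = 0.0316/(0.0124·43.5) = 0.05858 K/W
  R_plaster = L/(kA) = 0.0567/(0.184·43.5) = 0.007084 K/W
  R_conv,out = 1/(hA) = 1/(11.5·43.5) = 0.001999 K/W
ΣR = 2.796×10^-6 + 0.05941 + 0.05858 + 0.007084 + 0.001999 = 0.1271 K/W
Q = ΔT/ΣR = (253.1 K − 300.8 K)/0.1271 = -375.3 W
From the inner boundary to the aerogel blanket/plaster interface, ΣR_partial = 0.1180 K/W.
T_interface = T_in − Q·ΣR_partial = 253.1 K − (-375.3)(0.1180) = 297.4 K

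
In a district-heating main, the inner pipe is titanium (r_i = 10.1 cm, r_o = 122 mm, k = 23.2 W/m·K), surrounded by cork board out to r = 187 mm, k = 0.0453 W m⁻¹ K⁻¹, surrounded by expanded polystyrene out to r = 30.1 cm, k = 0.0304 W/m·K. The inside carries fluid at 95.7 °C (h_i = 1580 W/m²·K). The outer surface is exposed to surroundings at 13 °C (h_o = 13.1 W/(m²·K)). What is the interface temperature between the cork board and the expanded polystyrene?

T = 64.9 °C

Series thermal resistances, inner to outer:
  R'_conv,in = 1/(2πr h) = 1/(2π·0.101·1580) = 9.973×10^-4 m·K/W
  R'_titanium = ln(0.122/0.101)/(2πk) = 0.1889/(2π·23.2) = 0.001296 m·K/W
  R'_cork board = ln(0.187/0.122)/(2πk) = 0.4271/(2π·0.0453) = 1.501 m·K/W
  R'_expanded polystyrene = ln(0.301/0.187)/(2πk) = 0.4760/(2π·0.0304) = 2.492 m·K/W
  R'_conv,out = 1/(2πr h) = 1/(2π·0.301·13.1) = 0.04036 m·K/W
ΣR = 9.973×10^-4 + 0.001296 + 1.501 + 2.492 + 0.04036 = 4.036 m·K/W
Q' = ΔT/ΣR = (95.7 °C − 13 °C)/4.036 = 20.49 W/m
From the inner boundary to the cork board/expanded polystyrene interface, ΣR_partial = 1.503 m·K/W.
T_interface = T_in − Q'·ΣR_partial = 95.7 °C − (20.49)(1.503) = 64.9 °C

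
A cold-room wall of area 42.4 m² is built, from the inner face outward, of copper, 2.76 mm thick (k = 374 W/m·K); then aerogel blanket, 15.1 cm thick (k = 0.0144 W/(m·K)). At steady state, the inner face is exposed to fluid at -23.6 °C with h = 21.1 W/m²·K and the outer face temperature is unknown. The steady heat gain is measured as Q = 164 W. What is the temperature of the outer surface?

T_out = 17.1 °C

Sum the resistances:
  R_conv,in = 1/(hA) = 1/(21.1·42.4) = 0.001118 K/W
  R_copper = L/(kA) = 0.00276/(374·42.4) = 1.740×10^-7 K/W
  R_aerogel blanket = L/(kA) = 0.151/(0.0144·42.4) = 0.2473 K/W
ΣR = 0.2484 K/W
ΔT = Q·ΣR = 164 × 0.2484 = 40.74 K
Heat flows inward, so T_out = T_in + ΔT = -23.6 + 40.74 = 17.1 °C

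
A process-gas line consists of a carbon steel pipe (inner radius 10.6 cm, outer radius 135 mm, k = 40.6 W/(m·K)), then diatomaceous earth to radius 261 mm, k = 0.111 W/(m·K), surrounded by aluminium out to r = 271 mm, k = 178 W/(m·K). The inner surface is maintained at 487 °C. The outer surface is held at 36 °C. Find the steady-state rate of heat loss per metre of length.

Q' = 477 W/m

Resistance network (inner→outer):
  R'_carbon steel = ln(0.135/0.106)/(2πk) = 0.2418/(2π·40.6) = 9.480×10^-4 m·K/W
  R'_diatomaceous earth = ln(0.261/0.135)/(2πk) = 0.6592/(2π·0.111) = 0.9452 m·K/W
  R'_aluminium = ln(0.271/0.261)/(2πk) = 0.03760/(2π·178) = 3.362×10^-5 m·K/W
ΣR = 9.480×10^-4 + 0.9452 + 3.362×10^-5 = 0.9462 m·K/W
Q' = ΔT/ΣR = (487 °C − 36 °C)/0.9462 = 477 W/m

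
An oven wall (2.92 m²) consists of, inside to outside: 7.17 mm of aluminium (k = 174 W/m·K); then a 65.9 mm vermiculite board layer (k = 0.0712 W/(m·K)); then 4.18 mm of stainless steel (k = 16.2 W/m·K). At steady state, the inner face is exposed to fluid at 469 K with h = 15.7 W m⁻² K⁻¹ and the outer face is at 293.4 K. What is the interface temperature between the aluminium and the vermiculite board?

Series thermal resistances, inner to outer:
  R_conv,in = 1/(hA) = 1/(15.7·2.92) = 0.02181 K/W
  R_aluminium = L/(kA) = 0.00717/(174·2.92) = 1.411×10^-5 K/W
  R_vermiculite board = L/(kA) = 0.0659/(0.0712·2.92) = 0.3170 K/W
  R_stainless steel = L/(kA) = 0.00418/(16.2·2.92) = 8.836×10^-5 K/W
ΣR = 0.02181 + 1.411×10^-5 + 0.3170 + 8.836×10^-5 = 0.3389 K/W
Q = ΔT/ΣR = (469 K − 293.4 K)/0.3389 = 518.1 W
From the inner boundary to the aluminium/vermiculite board interface, ΣR_partial = 0.02182 K/W.
T_interface = T_in − Q·ΣR_partial = 469 K − (518.1)(0.02182) = 458 K

T = 458 K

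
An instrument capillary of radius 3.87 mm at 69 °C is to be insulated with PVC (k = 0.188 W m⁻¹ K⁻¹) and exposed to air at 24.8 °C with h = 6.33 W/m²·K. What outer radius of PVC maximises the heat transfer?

r_cr = 2.97 cm

For a cylinder, r_cr = k_ins/h = 0.188/6.33 = 0.0297 m = 2.97 cm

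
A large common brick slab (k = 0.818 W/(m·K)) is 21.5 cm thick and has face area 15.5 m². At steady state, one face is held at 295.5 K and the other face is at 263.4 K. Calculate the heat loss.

Q = 1890 W

Q = kA·ΔT/L = 0.818 × 15.5 × |295.5 K − 263.4 K| / 0.215 = 1890 W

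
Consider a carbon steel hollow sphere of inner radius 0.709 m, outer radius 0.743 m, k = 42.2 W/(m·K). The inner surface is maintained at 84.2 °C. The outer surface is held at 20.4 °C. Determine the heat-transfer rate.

Q = 4πk·ΔT/(1/r₁ − 1/r₂) = 4π × 42.2 × 63.8 / (1/0.709 − 1/0.743) = 5.24×10^5 W

Q = 524 kW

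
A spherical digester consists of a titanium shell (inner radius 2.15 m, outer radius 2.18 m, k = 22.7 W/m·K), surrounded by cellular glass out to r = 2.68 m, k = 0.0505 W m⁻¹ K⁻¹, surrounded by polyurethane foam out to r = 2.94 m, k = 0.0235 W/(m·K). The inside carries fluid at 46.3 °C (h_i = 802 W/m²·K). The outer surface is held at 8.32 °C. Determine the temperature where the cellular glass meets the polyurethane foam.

T = 25.5 °C

Treat each layer as a resistance in series:
  R_conv,in = 1/(4πr²h) = 1/(4π·2.15²·802) = 2.147×10^-5 K/W
  R_titanium = (1/2.15 − 1/2.18)/(4πk) = 0.006401/(4π·22.7) = 2.244×10^-5 K/W
  R_cellular glass = (1/2.18 − 1/2.68)/(4πk) = 0.08558/(4π·0.0505) = 0.1349 K/W
  R_polyurethane foam = (1/2.68 − 1/2.94)/(4πk) = 0.03300/(4π·0.0235) = 0.1117 K/W
ΣR = 2.147×10^-5 + 2.244×10^-5 + 0.1349 + 0.1117 = 0.2466 K/W
Q = ΔT/ΣR = (46.3 °C − 8.32 °C)/0.2466 = 154.0 W
From the inner boundary to the cellular glass/polyurethane foam interface, ΣR_partial = 0.1349 K/W.
T_interface = T_in − Q·ΣR_partial = 46.3 °C − (154.0)(0.1349) = 25.5 °C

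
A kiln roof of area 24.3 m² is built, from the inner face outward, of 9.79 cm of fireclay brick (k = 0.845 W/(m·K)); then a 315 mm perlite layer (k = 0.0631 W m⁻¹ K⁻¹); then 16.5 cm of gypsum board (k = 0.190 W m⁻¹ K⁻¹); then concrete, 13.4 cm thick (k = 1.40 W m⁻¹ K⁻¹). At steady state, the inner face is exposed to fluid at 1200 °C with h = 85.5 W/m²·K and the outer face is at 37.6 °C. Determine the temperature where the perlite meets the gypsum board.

Treat each layer as a resistance in series:
  R_conv,in = 1/(hA) = 1/(85.5·24.3) = 4.813×10^-4 K/W
  R_fireclay brick = L/(kA) = 0.0979/(0.845·24.3) = 0.004768 K/W
  R_perlite = L/(kA) = 0.315/(0.0631·24.3) = 0.2054 K/W
  R_gypsum board = L/(kA) = 0.165/(0.190·24.3) = 0.03574 K/W
  R_concrete = L/(kA) = 0.134/(1.40·24.3) = 0.003939 K/W
ΣR = 4.813×10^-4 + 0.004768 + 0.2054 + 0.03574 + 0.003939 = 0.2503 K/W
Q = ΔT/ΣR = (1200 °C − 37.6 °C)/0.2503 = 4644 W
From the inner boundary to the perlite/gypsum board interface, ΣR_partial = 0.2106 K/W.
T_interface = T_in − Q·ΣR_partial = 1200 °C − (4644)(0.2106) = 222 °C

T = 222 °C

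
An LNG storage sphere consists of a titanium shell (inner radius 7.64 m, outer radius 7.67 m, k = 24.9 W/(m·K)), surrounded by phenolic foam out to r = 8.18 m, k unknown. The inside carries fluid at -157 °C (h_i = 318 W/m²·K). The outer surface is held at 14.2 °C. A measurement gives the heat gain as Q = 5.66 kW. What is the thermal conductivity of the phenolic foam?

k = 0.0214 W/m·K

ΣR = ΔT/Q = |-157 − 14.2|/5660 = 0.03025 K/W
Known resistances:
  R_conv,in = 1/(4πr²h) = 1/(4π·7.64²·318) = 4.287×10^-6 K/W
  R_titanium = (1/7.64 − 1/7.67)/(4πk) = 5.120×10^-4/(4π·24.9) = 1.636×10^-6 K/W
R_phenolic foam = ΣR − ΣR_known = 0.03025 − 5.923×10^-6 = 0.03024 K/W
(1/r₁−1/r₂)/(4πk) = 0.03024 ⇒ k = 0.008129/(4π·0.03024) = 0.0214 W/m·K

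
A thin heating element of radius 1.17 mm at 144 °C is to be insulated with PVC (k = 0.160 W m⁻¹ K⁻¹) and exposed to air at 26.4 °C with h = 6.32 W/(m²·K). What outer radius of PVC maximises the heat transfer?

r_cr = 2.53 cm

For a cylinder, r_cr = k_ins/h = 0.160/6.32 = 0.0253 m = 2.53 cm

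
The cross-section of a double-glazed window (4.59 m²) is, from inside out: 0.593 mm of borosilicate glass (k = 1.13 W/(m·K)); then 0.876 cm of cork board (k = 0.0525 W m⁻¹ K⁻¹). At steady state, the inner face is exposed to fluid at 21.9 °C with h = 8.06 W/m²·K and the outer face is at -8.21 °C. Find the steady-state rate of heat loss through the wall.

Treat each layer as a resistance in series:
  R_conv,in = 1/(hA) = 1/(8.06·4.59) = 0.02703 K/W
  R_borosilicate glass = L/(kA) = 5.93×10^-4/(1.13·4.59) = 1.143×10^-4 K/W
  R_cork board = L/(kA) = 0.00876/(0.0525·4.59) = 0.03635 K/W
ΣR = 0.02703 + 1.143×10^-4 + 0.03635 = 0.06349 K/W
Q = ΔT/ΣR = (21.9 °C − -8.21 °C)/0.06349 = 474 W

Q = 474 W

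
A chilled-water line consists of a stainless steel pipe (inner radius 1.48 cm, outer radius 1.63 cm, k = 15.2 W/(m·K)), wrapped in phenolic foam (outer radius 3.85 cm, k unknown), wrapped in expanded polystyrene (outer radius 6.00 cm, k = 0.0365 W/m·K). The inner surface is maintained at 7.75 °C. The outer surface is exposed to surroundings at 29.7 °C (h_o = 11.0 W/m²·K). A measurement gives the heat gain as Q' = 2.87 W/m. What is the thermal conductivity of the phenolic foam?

ΣR = ΔT/Q' = |7.75 − 29.7|/2.87 = 7.648 m·K/W
Known resistances:
  R'_stainless steel = ln(0.0163/0.0148)/(2πk) = 0.09654/(2π·15.2) = 0.001011 m·K/W
  R'_expanded polystyrene = ln(0.0600/0.0385)/(2πk) = 0.4437/(2π·0.0365) = 1.935 m·K/W
  R'_conv,out = 1/(2πr h) = 1/(2π·0.0600·11.0) = 0.2411 m·K/W
R_phenolic foam = ΣR − ΣR_known = 7.648 − 2.177 = 5.471 m·K/W
ln(r₂/r₁)/(2πk) = 5.471 ⇒ k = 0.8595/(2π·5.471) = 0.0250 W/m·K

k = 0.0250 W/m·K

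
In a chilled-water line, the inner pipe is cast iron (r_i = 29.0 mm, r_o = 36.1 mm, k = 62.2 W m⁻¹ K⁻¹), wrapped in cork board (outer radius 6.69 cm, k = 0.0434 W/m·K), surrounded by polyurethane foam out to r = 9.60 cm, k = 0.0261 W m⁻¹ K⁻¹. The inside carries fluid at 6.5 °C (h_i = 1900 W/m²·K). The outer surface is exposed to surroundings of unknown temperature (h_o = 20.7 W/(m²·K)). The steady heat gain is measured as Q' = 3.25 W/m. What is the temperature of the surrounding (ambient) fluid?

T_out = 21.3 °C

Series resistances:
  R'_conv,in = 1/(2πr h) = 1/(2π·0.0290·1900) = 0.002888 m·K/W
  R'_cast iron = ln(0.0361/0.0290)/(2πk) = 0.2190/(2π·62.2) = 5.604×10^-4 m·K/W
  R'_cork board = ln(0.0669/0.0361)/(2πk) = 0.6169/(2π·0.0434) = 2.262 m·K/W
  R'_polyurethane foam = ln(0.0960/0.0669)/(2πk) = 0.3611/(2π·0.0261) = 2.202 m·K/W
  R'_conv,out = 1/(2πr h) = 1/(2π·0.0960·20.7) = 0.08009 m·K/W
ΣR = 4.548 m·K/W
ΔT = Q'·ΣR = 3.25 × 4.548 = 14.78 K
Heat flows inward, so T_out = T_in + ΔT = 6.5 + 14.78 = 21.3 °C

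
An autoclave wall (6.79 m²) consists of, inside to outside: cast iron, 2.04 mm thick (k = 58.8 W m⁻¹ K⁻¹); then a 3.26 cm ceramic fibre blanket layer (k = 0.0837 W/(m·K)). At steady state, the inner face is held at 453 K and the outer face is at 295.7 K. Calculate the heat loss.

Q = 2.74 kW

Series thermal resistances, inner to outer:
  R_cast iron = L/(kA) = 0.00204/(58.8·6.79) = 5.110×10^-6 K/W
  R_ceramic fibre blanket = L/(kA) = 0.0326/(0.0837·6.79) = 0.05736 K/W
ΣR = 5.110×10^-6 + 0.05736 = 0.05737 K/W
Q = ΔT/ΣR = (453 K − 295.7 K)/0.05737 = 2740 W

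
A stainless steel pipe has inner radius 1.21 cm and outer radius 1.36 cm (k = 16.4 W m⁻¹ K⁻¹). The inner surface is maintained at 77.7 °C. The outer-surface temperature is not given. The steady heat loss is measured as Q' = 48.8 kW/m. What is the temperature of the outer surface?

T_out = 22.4 °C

Series resistances:
  R'_stainless steel = ln(0.0136/0.0121)/(2πk) = 0.1169/(2π·16.4) = 0.001134 m·K/W
ΣR = 0.001134 m·K/W
ΔT = Q'·ΣR = 48800 × 0.001134 = 55.34 K
Heat flows outward, so T_out = T_in − ΔT = 77.7 − 55.34 = 22.4 °C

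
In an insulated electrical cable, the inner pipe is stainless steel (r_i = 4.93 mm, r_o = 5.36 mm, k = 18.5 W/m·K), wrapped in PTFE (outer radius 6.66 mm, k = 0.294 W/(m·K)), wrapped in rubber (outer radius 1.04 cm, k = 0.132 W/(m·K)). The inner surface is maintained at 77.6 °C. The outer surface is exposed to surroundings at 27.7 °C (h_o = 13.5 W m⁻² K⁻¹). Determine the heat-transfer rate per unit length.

Series thermal resistances, inner to outer:
  R'_stainless steel = ln(0.00536/0.00493)/(2πk) = 0.08362/(2π·18.5) = 7.194×10^-4 m·K/W
  R'_PTFE = ln(0.00666/0.00536)/(2πk) = 0.2172/(2π·0.294) = 0.1176 m·K/W
  R'_rubber = ln(0.0104/0.00666)/(2πk) = 0.4457/(2π·0.132) = 0.5374 m·K/W
  R'_conv,out = 1/(2πr h) = 1/(2π·0.0104·13.5) = 1.134 m·K/W
ΣR = 7.194×10^-4 + 0.1176 + 0.5374 + 1.134 = 1.790 m·K/W
Q' = ΔT/ΣR = (77.6 °C − 27.7 °C)/1.790 = 27.9 W/m

Q' = 27.9 W/m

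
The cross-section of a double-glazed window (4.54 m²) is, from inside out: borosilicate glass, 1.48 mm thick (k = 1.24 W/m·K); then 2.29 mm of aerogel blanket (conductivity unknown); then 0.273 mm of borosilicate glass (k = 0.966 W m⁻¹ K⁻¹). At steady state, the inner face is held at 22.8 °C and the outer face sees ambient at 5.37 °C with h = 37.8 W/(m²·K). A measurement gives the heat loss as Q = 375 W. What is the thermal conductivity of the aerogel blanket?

k = 0.0125 W/m·K

ΣR = ΔT/Q = |22.8 − 5.37|/375 = 0.04648 K/W
Known resistances:
  R_borosilicate glass = L/(kA) = 0.00148/(1.24·4.54) = 2.629×10^-4 K/W
  R_borosilicate glass = L/(kA) = 2.73×10^-4/(0.966·4.54) = 6.225×10^-5 K/W
  R_conv,out = 1/(hA) = 1/(37.8·4.54) = 0.005827 K/W
R_aerogel blanket = ΣR − ΣR_known = 0.04648 − 0.006152 = 0.04033 K/W
L/(kA) = 0.04033 ⇒ k = 0.00229/(0.04033·4.54) = 0.0125 W/m·K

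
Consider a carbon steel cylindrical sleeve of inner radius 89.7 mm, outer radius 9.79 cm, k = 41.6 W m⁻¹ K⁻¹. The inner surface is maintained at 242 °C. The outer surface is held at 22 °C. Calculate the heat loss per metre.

Q' = 6.57×10^5 W/m

Q' = 2πk·ΔT/ln(r₂/r₁) = 2π × 41.6 × 220 / ln(0.0979/0.0897) = 6.57×10^5 W/m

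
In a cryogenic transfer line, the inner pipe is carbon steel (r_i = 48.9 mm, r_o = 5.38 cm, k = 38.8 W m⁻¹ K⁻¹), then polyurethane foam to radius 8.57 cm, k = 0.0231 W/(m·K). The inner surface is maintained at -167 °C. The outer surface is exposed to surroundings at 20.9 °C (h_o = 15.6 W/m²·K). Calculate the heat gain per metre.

Resistance network (inner→outer):
  R'_carbon steel = ln(0.0538/0.0489)/(2πk) = 0.09550/(2π·38.8) = 3.917×10^-4 m·K/W
  R'_polyurethane foam = ln(0.0857/0.0538)/(2πk) = 0.4656/(2π·0.0231) = 3.208 m·K/W
  R'_conv,out = 1/(2πr h) = 1/(2π·0.0857·15.6) = 0.1190 m·K/W
ΣR = 3.917×10^-4 + 3.208 + 0.1190 = 3.327 m·K/W
Q' = ΔT/ΣR = (-167 °C − 20.9 °C)/3.327 = -56.5 W/m
(Negative Q' ⇒ heat flows inward; heat gain = 56.5 W/m.)

Q' = 56.5 W/m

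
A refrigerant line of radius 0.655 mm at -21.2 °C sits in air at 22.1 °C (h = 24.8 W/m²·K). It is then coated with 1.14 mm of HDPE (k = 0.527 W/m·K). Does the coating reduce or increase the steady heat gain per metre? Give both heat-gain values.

Critical radius for a cylinder: r_cr = k/h = 0.0213 m = 2.12 cm.
Outer radius after coating: r₂ = 6.55×10^-4 + 0.00114 = 0.001795 m.
Since r₁ < r_cr and r₂ ≤ r_cr, the coating moves toward the maximum at r_cr — heat gain rises.
Bare: R = 1/(2πr₁h) = 9.798 m·K/W; Q = 43.3/9.798 = 4.42 W/m.
Coated: R = R_cond + R_conv = 3.880 m·K/W; Q = 43.3/3.880 = 11.2 W/m.

increases: 4.42 → 11.2 W/m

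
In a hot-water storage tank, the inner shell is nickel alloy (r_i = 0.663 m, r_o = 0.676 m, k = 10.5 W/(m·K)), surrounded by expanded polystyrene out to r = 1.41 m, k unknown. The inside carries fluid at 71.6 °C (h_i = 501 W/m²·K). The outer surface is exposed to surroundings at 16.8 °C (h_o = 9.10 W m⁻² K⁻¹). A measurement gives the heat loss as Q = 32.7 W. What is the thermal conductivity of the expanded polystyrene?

ΣR = ΔT/Q = |71.6 − 16.8|/32.7 = 1.676 K/W
Known resistances:
  R_conv,in = 1/(4πr²h) = 1/(4π·0.663²·501) = 3.613×10^-4 K/W
  R_nickel alloy = (1/0.663 − 1/0.676)/(4πk) = 0.02901/(4π·10.5) = 2.198×10^-4 K/W
  R_conv,out = 1/(4πr²h) = 1/(4π·1.41²·9.10) = 0.004399 K/W
R_expanded polystyrene = ΣR − ΣR_known = 1.676 − 0.004980 = 1.671 K/W
(1/r₁−1/r₂)/(4πk) = 1.671 ⇒ k = 0.7701/(4π·1.671) = 0.0367 W/m·K

k = 0.0367 W/m·K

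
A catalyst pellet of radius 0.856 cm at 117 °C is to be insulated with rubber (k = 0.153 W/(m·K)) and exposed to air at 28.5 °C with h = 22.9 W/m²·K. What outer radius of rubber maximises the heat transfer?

r_cr = 1.34 cm

For a sphere, r_cr = 2k_ins/h = 2·0.153/22.9 = 0.0134 m = 1.34 cm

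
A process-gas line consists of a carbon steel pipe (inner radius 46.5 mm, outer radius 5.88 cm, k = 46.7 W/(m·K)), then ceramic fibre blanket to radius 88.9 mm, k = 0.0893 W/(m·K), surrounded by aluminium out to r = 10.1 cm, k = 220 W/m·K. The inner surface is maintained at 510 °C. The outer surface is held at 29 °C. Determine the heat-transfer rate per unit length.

Resistance network (inner→outer):
  R'_carbon steel = ln(0.0588/0.0465)/(2πk) = 0.2347/(2π·46.7) = 7.998×10^-4 m·K/W
  R'_ceramic fibre blanket = ln(0.0889/0.0588)/(2πk) = 0.4134/(2π·0.0893) = 0.7367 m·K/W
  R'_aluminium = ln(0.101/0.0889)/(2πk) = 0.1276/(2π·220) = 9.232×10^-5 m·K/W
ΣR = 7.998×10^-4 + 0.7367 + 9.232×10^-5 = 0.7376 m·K/W
Q' = ΔT/ΣR = (510 °C − 29 °C)/0.7376 = 652 W/m

Q' = 652 W/m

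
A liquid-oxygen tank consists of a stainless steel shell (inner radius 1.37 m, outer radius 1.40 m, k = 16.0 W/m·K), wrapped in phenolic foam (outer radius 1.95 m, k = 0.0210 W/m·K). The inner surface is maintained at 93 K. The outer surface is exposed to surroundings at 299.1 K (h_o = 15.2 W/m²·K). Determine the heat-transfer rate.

Q = 269 W

Resistance network (inner→outer):
  R_stainless steel = (1/1.37 − 1/1.40)/(4πk) = 0.01564/(4π·16.0) = 7.779×10^-5 K/W
  R_phenolic foam = (1/1.40 − 1/1.95)/(4πk) = 0.2015/(4π·0.0210) = 0.7634 K/W
  R_conv,out = 1/(4πr²h) = 1/(4π·1.95²·15.2) = 0.001377 K/W
ΣR = 7.779×10^-5 + 0.7634 + 0.001377 = 0.7649 K/W
Q = ΔT/ΣR = (93 K − 299.1 K)/0.7649 = -269 W
(Negative Q ⇒ heat flows inward; heat gain = 269 W.)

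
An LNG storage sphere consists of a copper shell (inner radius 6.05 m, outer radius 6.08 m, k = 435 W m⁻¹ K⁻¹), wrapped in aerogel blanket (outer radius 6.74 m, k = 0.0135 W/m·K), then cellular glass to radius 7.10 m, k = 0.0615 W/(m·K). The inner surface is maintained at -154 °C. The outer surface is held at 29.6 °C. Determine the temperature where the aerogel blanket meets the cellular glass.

Series thermal resistances, inner to outer:
  R_copper = (1/6.05 − 1/6.08)/(4πk) = 8.156×10^-4/(4π·435) = 1.492×10^-7 K/W
  R_aerogel blanket = (1/6.08 − 1/6.74)/(4πk) = 0.01611/(4π·0.0135) = 0.09494 K/W
  R_cellular glass = (1/6.74 − 1/7.10)/(4πk) = 0.007523/(4π·0.0615) = 0.009734 K/W
ΣR = 1.492×10^-7 + 0.09494 + 0.009734 = 0.1047 K/W
Q = ΔT/ΣR = (-154 °C − 29.6 °C)/0.1047 = -1754 W
From the inner boundary to the aerogel blanket/cellular glass interface, ΣR_partial = 0.09494 K/W.
T_interface = T_in − Q·ΣR_partial = -154 °C − (-1754)(0.09494) = 12.5 °C

T = 12.5 °C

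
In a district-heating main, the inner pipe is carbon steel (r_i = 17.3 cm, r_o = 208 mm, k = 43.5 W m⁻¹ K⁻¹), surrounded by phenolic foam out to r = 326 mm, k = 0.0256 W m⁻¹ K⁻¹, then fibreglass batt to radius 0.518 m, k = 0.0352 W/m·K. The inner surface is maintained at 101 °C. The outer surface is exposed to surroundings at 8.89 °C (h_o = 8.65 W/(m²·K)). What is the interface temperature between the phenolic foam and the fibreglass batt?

Resistance network (inner→outer):
  R'_carbon steel = ln(0.208/0.173)/(2πk) = 0.1842/(2π·43.5) = 6.741×10^-4 m·K/W
  R'_phenolic foam = ln(0.326/0.208)/(2πk) = 0.4494/(2π·0.0256) = 2.794 m·K/W
  R'_fibreglass batt = ln(0.518/0.326)/(2πk) = 0.4631/(2π·0.0352) = 2.094 m·K/W
  R'_conv,out = 1/(2πr h) = 1/(2π·0.518·8.65) = 0.03552 m·K/W
ΣR = 6.741×10^-4 + 2.794 + 2.094 + 0.03552 = 4.924 m·K/W
Q' = ΔT/ΣR = (101 °C − 8.89 °C)/4.924 = 18.71 W/m
From the inner boundary to the phenolic foam/fibreglass batt interface, ΣR_partial = 2.795 m·K/W.
T_interface = T_in − Q'·ΣR_partial = 101 °C − (18.71)(2.795) = 48.7 °C

T = 48.7 °C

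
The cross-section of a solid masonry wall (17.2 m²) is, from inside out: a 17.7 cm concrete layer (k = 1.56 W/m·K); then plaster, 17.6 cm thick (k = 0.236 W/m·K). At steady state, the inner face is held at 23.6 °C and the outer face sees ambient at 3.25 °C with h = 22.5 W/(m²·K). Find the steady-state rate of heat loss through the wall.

Resistance network (inner→outer):
  R_concrete = L/(kA) = 0.177/(1.56·17.2) = 0.006597 K/W
  R_plaster = L/(kA) = 0.176/(0.236·17.2) = 0.04336 K/W
  R_conv,out = 1/(hA) = 1/(22.5·17.2) = 0.002584 K/W
ΣR = 0.006597 + 0.04336 + 0.002584 = 0.05254 K/W
Q = ΔT/ΣR = (23.6 °C − 3.25 °C)/0.05254 = 387 W

Q = 387 W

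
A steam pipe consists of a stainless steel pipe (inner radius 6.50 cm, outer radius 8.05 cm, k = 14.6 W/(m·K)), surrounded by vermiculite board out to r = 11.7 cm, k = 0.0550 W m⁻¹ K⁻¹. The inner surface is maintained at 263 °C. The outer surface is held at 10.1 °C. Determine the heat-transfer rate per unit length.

Q' = 233 W/m

Treat each layer as a resistance in series:
  R'_stainless steel = ln(0.0805/0.0650)/(2πk) = 0.2139/(2π·14.6) = 0.002331 m·K/W
  R'_vermiculite board = ln(0.117/0.0805)/(2πk) = 0.3739/(2π·0.0550) = 1.082 m·K/W
ΣR = 0.002331 + 1.082 = 1.084 m·K/W
Q' = ΔT/ΣR = (263 °C − 10.1 °C)/1.084 = 233 W/m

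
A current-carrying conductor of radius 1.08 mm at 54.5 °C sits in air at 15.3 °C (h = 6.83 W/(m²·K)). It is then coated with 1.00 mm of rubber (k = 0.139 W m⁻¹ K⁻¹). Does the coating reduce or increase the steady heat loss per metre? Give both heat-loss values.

increases: 1.82 → 3.28 W/m

Critical radius for a cylinder: r_cr = k/h = 0.0204 m = 2.04 cm.
Outer radius after coating: r₂ = 0.00108 + 0.00100 = 0.00208 m.
Since r₁ < r_cr and r₂ ≤ r_cr, the coating moves toward the maximum at r_cr — heat loss rises.
Bare: R = 1/(2πr₁h) = 21.58 m·K/W; Q = 39.2/21.58 = 1.82 W/m.
Coated: R = R_cond + R_conv = 11.95 m·K/W; Q = 39.2/11.95 = 3.28 W/m.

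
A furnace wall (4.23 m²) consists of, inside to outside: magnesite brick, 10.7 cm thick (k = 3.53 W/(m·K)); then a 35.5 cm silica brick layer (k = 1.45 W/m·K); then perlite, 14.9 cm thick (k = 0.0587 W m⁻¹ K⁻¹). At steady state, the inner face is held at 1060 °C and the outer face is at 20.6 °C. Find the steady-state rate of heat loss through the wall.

Resistance network (inner→outer):
  R_magnesite brick = L/(kA) = 0.107/(3.53·4.23) = 0.007166 K/W
  R_silica brick = L/(kA) = 0.355/(1.45·4.23) = 0.05788 K/W
  R_perlite = L/(kA) = 0.149/(0.0587·4.23) = 0.6001 K/W
ΣR = 0.007166 + 0.05788 + 0.6001 = 0.6651 K/W
Q = ΔT/ΣR = (1060 °C − 20.6 °C)/0.6651 = 1560 W

Q = 1560 W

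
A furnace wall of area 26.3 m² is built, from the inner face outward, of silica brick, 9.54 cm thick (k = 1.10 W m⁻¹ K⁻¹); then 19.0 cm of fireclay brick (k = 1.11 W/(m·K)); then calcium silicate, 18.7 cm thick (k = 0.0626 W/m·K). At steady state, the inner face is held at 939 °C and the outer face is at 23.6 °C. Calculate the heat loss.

Treat each layer as a resistance in series:
  R_silica brick = L/(kA) = 0.0954/(1.10·26.3) = 0.003298 K/W
  R_fireclay brick = L/(kA) = 0.190/(1.11·26.3) = 0.006508 K/W
  R_calcium silicate = L/(kA) = 0.187/(0.0626·26.3) = 0.1136 K/W
ΣR = 0.003298 + 0.006508 + 0.1136 = 0.1234 K/W
Q = ΔT/ΣR = (939 °C − 23.6 °C)/0.1234 = 7420 W

Q = 7.42 kW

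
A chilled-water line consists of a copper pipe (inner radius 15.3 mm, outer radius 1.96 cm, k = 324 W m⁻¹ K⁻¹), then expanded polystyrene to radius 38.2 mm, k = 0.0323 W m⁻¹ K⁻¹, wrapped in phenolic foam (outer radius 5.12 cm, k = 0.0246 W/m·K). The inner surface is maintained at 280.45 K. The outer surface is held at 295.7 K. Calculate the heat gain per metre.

Resistance network (inner→outer):
  R'_copper = ln(0.0196/0.0153)/(2πk) = 0.2477/(2π·324) = 1.217×10^-4 m·K/W
  R'_expanded polystyrene = ln(0.0382/0.0196)/(2πk) = 0.6673/(2π·0.0323) = 3.288 m·K/W
  R'_phenolic foam = ln(0.0512/0.0382)/(2πk) = 0.2929/(2π·0.0246) = 1.895 m·K/W
ΣR = 1.217×10^-4 + 3.288 + 1.895 = 5.183 m·K/W
Q' = ΔT/ΣR = (280.45 K − 295.7 K)/5.183 = -2.94 W/m
(Negative Q' ⇒ heat flows inward; heat gain = 2.94 W/m.)

Q' = 2.94 W/m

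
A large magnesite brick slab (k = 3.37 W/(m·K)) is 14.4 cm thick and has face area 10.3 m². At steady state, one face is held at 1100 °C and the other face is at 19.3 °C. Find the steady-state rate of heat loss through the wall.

Q = kA·ΔT/L = 3.37 × 10.3 × |1100 °C − 19.3 °C| / 0.144 = 2.61×10^5 W

Q = 261 kW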